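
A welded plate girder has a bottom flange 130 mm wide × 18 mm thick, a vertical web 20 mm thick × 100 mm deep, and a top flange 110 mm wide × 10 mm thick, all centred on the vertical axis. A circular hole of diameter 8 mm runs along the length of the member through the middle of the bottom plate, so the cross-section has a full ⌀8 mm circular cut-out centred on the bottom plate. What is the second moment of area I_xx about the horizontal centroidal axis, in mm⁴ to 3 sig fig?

Decompose the section into non-overlapping parts with the origin at the bottom-left of its bounding rectangle.
Bottom plate: 130 × 18, A = 2 340 mm², y = 9 mm, Ī = 63 180 mm⁴.
Web plate: 20 × 100, A = 2 000 mm², y = 68 mm, Ī = 1 666 667 mm⁴.
Top plate: 110 × 10, A = 1 100 mm², y = 123 mm, Ī = 9166.7 mm⁴.
Hole (subtracted): ⌀8, A = 50.265 mm², y = 9 mm, Ī = 201.06 mm⁴.
Centroid: ȳ = ΣA·y / ΣA = 54.16 mm.
Transfer each piece to the horizontal centroidal axis using Ī + A·d² with d = y − 54.16:
  bottom plate: d = -45.16 mm → contributes +4 835 420 mm⁴
  web plate: d = 13.84 mm → contributes +2 049 762 mm⁴
  top plate: d = 68.84 mm → contributes +5 222 018 mm⁴
  hole: d = -45.16 mm → contributes −102 713 mm⁴
Total I = 12 004 487 mm⁴.

I_xx ≈ 1.20 × 10⁷ mm⁴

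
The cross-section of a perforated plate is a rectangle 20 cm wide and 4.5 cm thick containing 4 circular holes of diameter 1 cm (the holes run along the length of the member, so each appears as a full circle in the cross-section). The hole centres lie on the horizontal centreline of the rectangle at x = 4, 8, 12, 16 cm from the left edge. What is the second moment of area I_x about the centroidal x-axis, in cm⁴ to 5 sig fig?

I_x ≈ 151.68 cm⁴

Break the section into simple shapes (no overlaps), measuring from the bottom-left corner of the bounding box.
Plate: 20 × 4.5, A = 90 cm², y = 2.25 cm, Ī = 151.875 cm⁴.
Hole 1 (subtracted): ⌀1, A = 0.7853982 cm², y = 2.25 cm, Ī = 0.04908739 cm⁴.
Hole 2 (subtracted): ⌀1, A = 0.7853982 cm², y = 2.25 cm, Ī = 0.04908739 cm⁴.
Hole 3 (subtracted): ⌀1, A = 0.7853982 cm², y = 2.25 cm, Ī = 0.04908739 cm⁴.
Hole 4 (subtracted): ⌀1, A = 0.7853982 cm², y = 2.25 cm, Ī = 0.04908739 cm⁴.
By symmetry the centroid is at mid-height, ȳ = 2.25 cm.
All pieces are centred on the centroidal x-axis, so I = ΣĪ (holes subtracted) = 151.6787 cm⁴.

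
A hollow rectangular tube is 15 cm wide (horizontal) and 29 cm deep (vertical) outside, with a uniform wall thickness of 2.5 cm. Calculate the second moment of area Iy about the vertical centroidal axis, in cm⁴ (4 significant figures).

Treat the section as a set of non-overlapping primitives; coordinates are from the bounding-box lower-left.
Outer rectangle: 15 × 29, A = 435 cm², x = 7.5 cm, Ī = 8156.25 cm⁴.
Inner void (subtracted): 10 × 24, A = 240 cm², x = 7.5 cm, Ī = 2 000 cm⁴.
By symmetry the centroid is at mid-width, x̄ = 7.5 cm.
All pieces are centred on the vertical centroidal axis, so I = ΣĪ (holes subtracted) = 6156.25 cm⁴.

Iy ≈ 6156 cm⁴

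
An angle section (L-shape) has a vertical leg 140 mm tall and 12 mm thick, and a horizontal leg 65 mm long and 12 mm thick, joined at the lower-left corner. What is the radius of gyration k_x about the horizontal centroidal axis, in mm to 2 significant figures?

Treat the section as a set of non-overlapping primitives; coordinates are from the bounding-box lower-left.
Vertical leg: 12 × 140, A = 1 680 mm², y = 70 mm, Ī = 2 744 000 mm⁴.
Horizontal leg (remainder): 53 × 12, A = 636 mm², y = 6 mm, Ī = 7 632 mm⁴.
Centroid: ȳ = ΣA·y / ΣA = 52.42 mm.
Transfer each piece to the horizontal centroidal axis using Ī + A·d² with d = y − 52.42:
  vertical leg: d = 17.58 mm → contributes +3 262 927 mm⁴
  horizontal leg (remainder): d = -46.42 mm → contributes +1 378 383 mm⁴
Total I = 4 641 310 mm⁴.
Radius of gyration: k = √(I/A) = √(4 641 310 / 2 316) = 44.77 mm.

k_x ≈ 45 mm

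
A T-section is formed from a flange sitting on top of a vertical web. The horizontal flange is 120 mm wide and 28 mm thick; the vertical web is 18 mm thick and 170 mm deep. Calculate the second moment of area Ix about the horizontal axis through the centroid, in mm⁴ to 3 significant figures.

Ix ≈ 2.33 × 10⁷ mm⁴

Treat the section as a set of non-overlapping primitives; coordinates are from the bounding-box lower-left.
Flange: 120 × 28, A = 3 360 mm², y = 184 mm, Ī = 219 520 mm⁴.
Web: 18 × 170, A = 3 060 mm², y = 85 mm, Ī = 7 369 500 mm⁴.
Centroid: ȳ = ΣA·y / ΣA = 136.81 mm.
Transfer each piece to the horizontal axis through the centroid using Ī + A·d² with d = y − 136.81:
  flange: d = 47.187 mm → contributes +7 700 913 mm⁴
  web: d = -51.813 mm → contributes +15 584 363 mm⁴
Total I = 23 285 276 mm⁴.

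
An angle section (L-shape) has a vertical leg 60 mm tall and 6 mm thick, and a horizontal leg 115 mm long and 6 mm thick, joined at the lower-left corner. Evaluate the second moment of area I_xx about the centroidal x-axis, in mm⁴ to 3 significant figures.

Split into non-overlapping primitives; take the origin at the lower-left of the bounding box.
Vertical leg: 6 × 60, A = 360 mm², y = 30 mm, Ī = 108 000 mm⁴.
Horizontal leg (remainder): 109 × 6, A = 654 mm², y = 3 mm, Ī = 1 962 mm⁴.
Centroid: ȳ = ΣA·y / ΣA = 12.586 mm.
Transfer each piece to the centroidal x-axis using Ī + A·d² with d = y − 12.586:
  vertical leg: d = 17.414 mm → contributes +217 172 mm⁴
  horizontal leg (remainder): d = -9.5858 mm → contributes +62 056 mm⁴
Total I = 279 228 mm⁴.

I_xx ≈ 2.79 × 10⁵ mm⁴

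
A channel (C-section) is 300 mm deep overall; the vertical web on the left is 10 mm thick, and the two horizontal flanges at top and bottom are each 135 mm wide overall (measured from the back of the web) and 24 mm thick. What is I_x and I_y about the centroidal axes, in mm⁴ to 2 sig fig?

Decompose the section into non-overlapping parts with the origin at the bottom-left of its bounding rectangle.
Web: 10 × 300, A = 3 000 mm², y = 150 mm, Ī = 22 500 000 mm⁴.
Top flange (beyond web): 125 × 24, A = 3 000 mm², y = 288 mm, Ī = 144 000 mm⁴.
Bottom flange (beyond web): 125 × 24, A = 3 000 mm², y = 12 mm, Ī = 144 000 mm⁴.
By symmetry the centroid is at mid-height, ȳ = 150 mm.
Transfer each piece to the centroidal x-axis using Ī + A·d² with d = y − 150:
  web: d = 0 mm → contributes +22 500 000 mm⁴
  top flange (beyond web): d = 138 mm → contributes +57 276 000 mm⁴
  bottom flange (beyond web): d = -138 mm → contributes +57 276 000 mm⁴
Total I = 137 052 000 mm⁴.
For the y-axis: x̄ = 50 mm.
Repeating about the centroidal y-axis gives I_y = 16 950 000 mm⁴.

I_x ≈ 1.4 × 10⁸ mm⁴, I_y ≈ 1.7 × 10⁷ mm⁴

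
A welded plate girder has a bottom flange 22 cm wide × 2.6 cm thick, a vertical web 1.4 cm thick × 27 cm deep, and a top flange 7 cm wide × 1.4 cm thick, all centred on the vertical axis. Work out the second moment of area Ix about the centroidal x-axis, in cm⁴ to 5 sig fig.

Ix ≈ 1.2060 × 10⁴ cm⁴

Break the section into simple shapes (no overlaps), measuring from the bottom-left corner of the bounding box.
Bottom plate: 22 × 2.6, A = 57.2 cm², y = 1.3 cm, Ī = 32.22267 cm⁴.
Web plate: 1.4 × 27, A = 37.8 cm², y = 16.1 cm, Ī = 2296.35 cm⁴.
Top plate: 7 × 1.4, A = 9.8 cm², y = 30.3 cm, Ī = 1.600667 cm⁴.
Centroid: ȳ = ΣA·y / ΣA = 9.35 cm.
Transfer each piece to the centroidal x-axis using Ī + A·d² with d = y − 9.35:
  bottom plate: d = -8.05 cm → contributes +3738.926 cm⁴
  web plate: d = 6.75 cm → contributes +4018.613 cm⁴
  top plate: d = 20.95 cm → contributes +4302.845 cm⁴
Total I = 12060.38 cm⁴.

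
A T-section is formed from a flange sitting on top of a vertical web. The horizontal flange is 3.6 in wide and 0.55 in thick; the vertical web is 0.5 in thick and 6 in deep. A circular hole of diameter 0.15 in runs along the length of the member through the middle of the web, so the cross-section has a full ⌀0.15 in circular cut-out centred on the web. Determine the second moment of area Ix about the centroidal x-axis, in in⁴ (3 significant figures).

Treat the section as a set of non-overlapping primitives; coordinates are from the bounding-box lower-left.
Flange: 3.6 × 0.55, A = 1.98 in², y = 6.275 in, Ī = 0.049913 in⁴.
Web: 0.5 × 6, A = 3 in², y = 3 in, Ī = 9 in⁴.
Hole (subtracted): ⌀0.15, A = 0.017671 in², y = 3 in, Ī = 0.00002485 in⁴.
Centroid: ȳ = ΣA·y / ΣA = 4.3067 in.
Transfer each piece to the centroidal x-axis using Ī + A·d² with d = y − 4.3067:
  flange: d = 1.9683 in → contributes +7.7205 in⁴
  web: d = -1.3067 in → contributes +14.123 in⁴
  hole: d = -1.3067 in → contributes −0.0302 in⁴
Total I = 21.813 in⁴.

Ix ≈ 21.8 in⁴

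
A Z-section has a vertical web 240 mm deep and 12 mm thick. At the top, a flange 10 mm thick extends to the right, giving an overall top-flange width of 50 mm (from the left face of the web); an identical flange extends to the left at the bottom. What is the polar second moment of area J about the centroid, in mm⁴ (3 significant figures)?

Break the section into simple shapes (no overlaps), measuring from the bottom-left corner of the bounding box.
Web: 12 × 240, A = 2 880 mm², y = 120 mm, Ī = 13 824 000 mm⁴.
Top flange (beyond web): 38 × 10, A = 380 mm², y = 235 mm, Ī = 3166.7 mm⁴.
Bottom flange (beyond web): 38 × 10, A = 380 mm², y = 5 mm, Ī = 3166.7 mm⁴.
Centroid: ȳ = ΣA·y / ΣA = 120 mm.
Transfer each piece to the centroidal x-axis using Ī + A·d² with d = y − 120:
  web: d = 0 mm → contributes +13 824 000 mm⁴
  top flange (beyond web): d = 115 mm → contributes +5 028 667 mm⁴
  bottom flange (beyond web): d = -115 mm → contributes +5 028 667 mm⁴
Total I = 23 881 333 mm⁴.
For the y-axis: x̄ = 44 mm.
Repeating about the centroidal y-axis gives I_y = 601 013 mm⁴.
Polar second moment: J = I_x + I_y = 24 482 347 mm⁴.

J ≈ 2.45 × 10⁷ mm⁴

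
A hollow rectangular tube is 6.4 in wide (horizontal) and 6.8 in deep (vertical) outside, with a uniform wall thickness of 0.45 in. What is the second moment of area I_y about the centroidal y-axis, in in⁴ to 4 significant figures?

Treat the section as a set of non-overlapping primitives; coordinates are from the bounding-box lower-left.
Outer rectangle: 6.4 × 6.8, A = 43.52 in², x = 3.2 in, Ī = 148.548 in⁴.
Inner void (subtracted): 5.5 × 5.9, A = 32.45 in², x = 3.2 in, Ī = 81.801 in⁴.
By symmetry the centroid is at mid-width, x̄ = 3.2 in.
All pieces are centred on the centroidal y-axis, so I = ΣĪ (holes subtracted) = 66.7472 in⁴.

I_y ≈ 66.75 in⁴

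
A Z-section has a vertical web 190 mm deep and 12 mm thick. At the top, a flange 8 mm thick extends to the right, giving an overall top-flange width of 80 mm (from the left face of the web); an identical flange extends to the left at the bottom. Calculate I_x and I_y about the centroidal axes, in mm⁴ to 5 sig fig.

Split into non-overlapping primitives; take the origin at the lower-left of the bounding box.
Web: 12 × 190, A = 2 280 mm², y = 95 mm, Ī = 6 859 000 mm⁴.
Top flange (beyond web): 68 × 8, A = 544 mm², y = 186 mm, Ī = 2901.333 mm⁴.
Bottom flange (beyond web): 68 × 8, A = 544 mm², y = 4 mm, Ī = 2901.333 mm⁴.
Centroid: ȳ = ΣA·y / ΣA = 95 mm.
Transfer each piece to the centroidal x-axis using Ī + A·d² with d = y − 95:
  web: d = 0 mm → contributes +6 859 000 mm⁴
  top flange (beyond web): d = 91 mm → contributes +4 507 765 mm⁴
  bottom flange (beyond web): d = -91 mm → contributes +4 507 765 mm⁴
Total I = 15 874 531 mm⁴.
For the y-axis: x̄ = 74 mm.
Repeating about the centroidal y-axis gives I_y = 2 187 403 mm⁴.

I_x ≈ 1.5875 × 10⁷ mm⁴, I_y ≈ 2.1874 × 10⁶ mm⁴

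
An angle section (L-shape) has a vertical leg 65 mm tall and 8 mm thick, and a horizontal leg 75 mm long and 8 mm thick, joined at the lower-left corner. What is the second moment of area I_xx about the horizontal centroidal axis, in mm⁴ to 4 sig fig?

I_xx ≈ 4.003 × 10⁵ mm⁴

Split into non-overlapping primitives; take the origin at the lower-left of the bounding box.
Vertical leg: 8 × 65, A = 520 mm², y = 32.5 mm, Ī = 183 083 mm⁴.
Horizontal leg (remainder): 67 × 8, A = 536 mm², y = 4 mm, Ī = 2858.67 mm⁴.
Centroid: ȳ = ΣA·y / ΣA = 18.0341 mm.
Transfer each piece to the horizontal centroidal axis using Ī + A·d² with d = y − 18.0341:
  vertical leg: d = 14.4659 mm → contributes +291 900 mm⁴
  horizontal leg (remainder): d = -14.0341 mm → contributes +108 427 mm⁴
Total I = 400 327 mm⁴.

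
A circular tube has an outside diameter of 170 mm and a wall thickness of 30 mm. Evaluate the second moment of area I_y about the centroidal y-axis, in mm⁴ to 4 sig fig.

I_y ≈ 3.381 × 10⁷ mm⁴

Split into non-overlapping primitives; take the origin at the lower-left of the bounding box.
Outer circle: ⌀170, A = 22 698 mm², x = 85 mm, Ī = 40 998 275 mm⁴.
Bore (subtracted): ⌀110, A = 9503.32 mm², x = 85 mm, Ī = 7 186 884 mm⁴.
By symmetry the centroid is at mid-width, x̄ = 85 mm.
All pieces are centred on the centroidal y-axis, so I = ΣĪ (holes subtracted) = 33 811 391 mm⁴.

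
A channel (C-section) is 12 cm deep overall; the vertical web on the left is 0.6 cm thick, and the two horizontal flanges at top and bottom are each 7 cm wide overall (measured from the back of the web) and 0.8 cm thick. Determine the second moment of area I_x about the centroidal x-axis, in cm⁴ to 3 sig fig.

Break the section into simple shapes (no overlaps), measuring from the bottom-left corner of the bounding box.
Web: 0.6 × 12, A = 7.2 cm², y = 6 cm, Ī = 86.4 cm⁴.
Top flange (beyond web): 6.4 × 0.8, A = 5.12 cm², y = 11.6 cm, Ī = 0.27307 cm⁴.
Bottom flange (beyond web): 6.4 × 0.8, A = 5.12 cm², y = 0.4 cm, Ī = 0.27307 cm⁴.
By symmetry the centroid is at mid-height, ȳ = 6 cm.
Transfer each piece to the centroidal x-axis using Ī + A·d² with d = y − 6:
  web: d = 0 cm → contributes +86.4 cm⁴
  top flange (beyond web): d = 5.6 cm → contributes +160.84 cm⁴
  bottom flange (beyond web): d = -5.6 cm → contributes +160.84 cm⁴
Total I = 408.07 cm⁴.

I_x ≈ 408 cm⁴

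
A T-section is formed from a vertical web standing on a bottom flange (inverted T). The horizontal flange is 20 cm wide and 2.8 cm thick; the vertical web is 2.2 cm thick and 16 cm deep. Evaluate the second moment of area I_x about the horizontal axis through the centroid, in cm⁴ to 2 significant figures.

Treat the section as a set of non-overlapping primitives; coordinates are from the bounding-box lower-left.
Flange: 20 × 2.8, A = 56 cm², y = 1.4 cm, Ī = 36.59 cm⁴.
Web: 2.2 × 16, A = 35.2 cm², y = 10.8 cm, Ī = 750.9 cm⁴.
Centroid: ȳ = ΣA·y / ΣA = 5.028 cm.
Transfer each piece to the horizontal axis through the centroid using Ī + A·d² with d = y − 5.028:
  flange: d = -3.628 cm → contributes +773.7 cm⁴
  web: d = 5.772 cm → contributes +1 924 cm⁴
Total I = 2 697 cm⁴.

I_x ≈ 2700 cm⁴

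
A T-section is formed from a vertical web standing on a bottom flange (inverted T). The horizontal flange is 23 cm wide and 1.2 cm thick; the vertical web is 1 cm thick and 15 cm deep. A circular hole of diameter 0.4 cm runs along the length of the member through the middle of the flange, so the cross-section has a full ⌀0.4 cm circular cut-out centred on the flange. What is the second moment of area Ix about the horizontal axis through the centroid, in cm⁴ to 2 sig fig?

Ix ≈ 920 cm⁴

Break the section into simple shapes (no overlaps), measuring from the bottom-left corner of the bounding box.
Flange: 23 × 1.2, A = 27.6 cm², y = 0.6 cm, Ī = 3.312 cm⁴.
Web: 1 × 15, A = 15 cm², y = 8.7 cm, Ī = 281.3 cm⁴.
Hole (subtracted): ⌀0.4, A = 0.1257 cm², y = 0.6 cm, Ī = 0.001257 cm⁴.
Centroid: ȳ = ΣA·y / ΣA = 3.461 cm.
Transfer each piece to the horizontal axis through the centroid using Ī + A·d² with d = y − 3.461:
  flange: d = -2.861 cm → contributes +229.2 cm⁴
  web: d = 5.239 cm → contributes +693 cm⁴
  hole: d = -2.861 cm → contributes −1.03 cm⁴
Total I = 921.2 cm⁴.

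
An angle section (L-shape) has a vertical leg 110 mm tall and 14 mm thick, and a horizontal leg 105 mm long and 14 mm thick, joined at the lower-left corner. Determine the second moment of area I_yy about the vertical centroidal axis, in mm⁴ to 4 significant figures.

I_yy ≈ 2.826 × 10⁶ mm⁴

Split into non-overlapping primitives; take the origin at the lower-left of the bounding box.
Vertical leg: 14 × 110, A = 1 540 mm², x = 7 mm, Ī = 25153.3 mm⁴.
Horizontal leg (remainder): 91 × 14, A = 1 274 mm², x = 59.5 mm, Ī = 879 166 mm⁴.
Centroid: x̄ = ΣA·x / ΣA = 30.7687 mm.
Transfer each piece to the vertical centroidal axis using Ī + A·d² with d = x − 30.7687:
  vertical leg: d = -23.7687 mm → contributes +895 175 mm⁴
  horizontal leg (remainder): d = 28.7313 mm → contributes +1 930 841 mm⁴
Total I = 2 826 015 mm⁴.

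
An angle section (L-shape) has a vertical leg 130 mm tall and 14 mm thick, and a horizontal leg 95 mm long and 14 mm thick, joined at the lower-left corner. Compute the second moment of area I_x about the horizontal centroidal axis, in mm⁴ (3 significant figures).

Split into non-overlapping primitives; take the origin at the lower-left of the bounding box.
Vertical leg: 14 × 130, A = 1 820 mm², y = 65 mm, Ī = 2 563 167 mm⁴.
Horizontal leg (remainder): 81 × 14, A = 1 134 mm², y = 7 mm, Ī = 18 522 mm⁴.
Centroid: ȳ = ΣA·y / ΣA = 42.735 mm.
Transfer each piece to the horizontal centroidal axis using Ī + A·d² with d = y − 42.735:
  vertical leg: d = 22.265 mm → contributes +3 465 428 mm⁴
  horizontal leg (remainder): d = -35.735 mm → contributes +1 466 596 mm⁴
Total I = 4 932 025 mm⁴.

I_x ≈ 4.93 × 10⁶ mm⁴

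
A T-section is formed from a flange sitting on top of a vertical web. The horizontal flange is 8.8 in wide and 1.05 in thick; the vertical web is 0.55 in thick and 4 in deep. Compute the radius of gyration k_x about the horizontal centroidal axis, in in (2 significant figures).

k_x ≈ 1.1 in

Split into non-overlapping primitives; take the origin at the lower-left of the bounding box.
Flange: 8.8 × 1.05, A = 9.24 in², y = 4.525 in, Ī = 0.8489 in⁴.
Web: 0.55 × 4, A = 2.2 in², y = 2 in, Ī = 2.933 in⁴.
Centroid: ȳ = ΣA·y / ΣA = 4.039 in.
Transfer each piece to the horizontal centroidal axis using Ī + A·d² with d = y − 4.039:
  flange: d = 0.4856 in → contributes +3.028 in⁴
  web: d = -2.039 in → contributes +12.08 in⁴
Total I = 15.11 in⁴.
Radius of gyration: k = √(I/A) = √(15.11 / 11.44) = 1.149 in.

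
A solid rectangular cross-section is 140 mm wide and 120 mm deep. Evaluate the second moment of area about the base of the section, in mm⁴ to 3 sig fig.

The section: 140 × 120, A = 16 800 mm², y = 60 mm, Ī = 20 160 000 mm⁴.
Transfer it to a horizontal axis along the bottom face using Ī + A·d² with d = y − 0:
  the section: d = 60 mm → contributes +80 640 000 mm⁴
Total I = 80 640 000 mm⁴.

I_base ≈ 8.06 × 10⁷ mm⁴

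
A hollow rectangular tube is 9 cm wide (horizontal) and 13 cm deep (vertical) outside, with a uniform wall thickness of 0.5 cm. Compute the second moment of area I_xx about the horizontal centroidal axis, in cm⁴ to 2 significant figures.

Split into non-overlapping primitives; take the origin at the lower-left of the bounding box.
Outer rectangle: 9 × 13, A = 117 cm², y = 6.5 cm, Ī = 1 648 cm⁴.
Inner void (subtracted): 8 × 12, A = 96 cm², y = 6.5 cm, Ī = 1 152 cm⁴.
By symmetry the centroid is at mid-height, ȳ = 6.5 cm.
All pieces are centred on the horizontal centroidal axis, so I = ΣĪ (holes subtracted) = 495.8 cm⁴.

I_xx ≈ 500 cm⁴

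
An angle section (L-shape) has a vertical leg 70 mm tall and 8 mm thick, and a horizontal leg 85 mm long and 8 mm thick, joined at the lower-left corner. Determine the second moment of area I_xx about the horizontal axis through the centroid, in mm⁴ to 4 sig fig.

I_xx ≈ 5.138 × 10⁵ mm⁴

Split into non-overlapping primitives; take the origin at the lower-left of the bounding box.
Vertical leg: 8 × 70, A = 560 mm², y = 35 mm, Ī = 228 667 mm⁴.
Horizontal leg (remainder): 77 × 8, A = 616 mm², y = 4 mm, Ī = 3285.33 mm⁴.
Centroid: ȳ = ΣA·y / ΣA = 18.7619 mm.
Transfer each piece to the horizontal axis through the centroid using Ī + A·d² with d = y − 18.7619:
  vertical leg: d = 16.2381 mm → contributes +376 325 mm⁴
  horizontal leg (remainder): d = -14.7619 mm → contributes +137 520 mm⁴
Total I = 513 845 mm⁴.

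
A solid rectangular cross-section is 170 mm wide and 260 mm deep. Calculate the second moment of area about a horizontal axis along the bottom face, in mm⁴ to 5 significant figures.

The section: 170 × 260, A = 44 200 mm², y = 130 mm, Ī = 248 993 333 mm⁴.
Transfer it to a horizontal axis along the bottom face using Ī + A·d² with d = y − 0:
  the section: d = 130 mm → contributes +995 973 333 mm⁴
Total I = 995 973 333 mm⁴.

I_base ≈ 9.9597 × 10⁸ mm⁴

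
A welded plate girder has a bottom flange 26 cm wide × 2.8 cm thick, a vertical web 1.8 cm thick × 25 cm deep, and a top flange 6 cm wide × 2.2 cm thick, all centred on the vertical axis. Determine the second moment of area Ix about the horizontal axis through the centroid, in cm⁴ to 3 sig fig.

Ix ≈ 1.36 × 10⁴ cm⁴

Treat the section as a set of non-overlapping primitives; coordinates are from the bounding-box lower-left.
Bottom plate: 26 × 2.8, A = 72.8 cm², y = 1.4 cm, Ī = 47.563 cm⁴.
Web plate: 1.8 × 25, A = 45 cm², y = 15.3 cm, Ī = 2343.8 cm⁴.
Top plate: 6 × 2.2, A = 13.2 cm², y = 28.9 cm, Ī = 5.324 cm⁴.
Centroid: ȳ = ΣA·y / ΣA = 8.9458 cm.
Transfer each piece to the horizontal axis through the centroid using Ī + A·d² with d = y − 8.9458:
  bottom plate: d = -7.5458 cm → contributes +4192.7 cm⁴
  web plate: d = 6.3542 cm → contributes +4160.7 cm⁴
  top plate: d = 19.954 cm → contributes +5261.2 cm⁴
Total I = 13 615 cm⁴.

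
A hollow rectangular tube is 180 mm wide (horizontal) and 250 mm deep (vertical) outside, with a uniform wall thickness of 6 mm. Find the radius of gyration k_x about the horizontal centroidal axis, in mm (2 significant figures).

k_x ≈ 95 mm

Break the section into simple shapes (no overlaps), measuring from the bottom-left corner of the bounding box.
Outer rectangle: 180 × 250, A = 45 000 mm², y = 125 mm, Ī = 234 375 000 mm⁴.
Inner void (subtracted): 168 × 238, A = 39 984 mm², y = 125 mm, Ī = 188 737 808 mm⁴.
By symmetry the centroid is at mid-height, ȳ = 125 mm.
All pieces are centred on the horizontal centroidal axis, so I = ΣĪ (holes subtracted) = 45 637 192 mm⁴.
Radius of gyration: k = √(I/A) = √(45 637 192 / 5 016) = 95.39 mm.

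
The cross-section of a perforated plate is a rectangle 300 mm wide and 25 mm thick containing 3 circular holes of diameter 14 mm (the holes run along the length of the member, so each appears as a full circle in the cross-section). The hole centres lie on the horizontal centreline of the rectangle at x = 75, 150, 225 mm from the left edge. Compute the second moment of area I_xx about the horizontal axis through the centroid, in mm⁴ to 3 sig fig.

Decompose the section into non-overlapping parts with the origin at the bottom-left of its bounding rectangle.
Plate: 300 × 25, A = 7 500 mm², y = 12.5 mm, Ī = 390 625 mm⁴.
Hole 1 (subtracted): ⌀14, A = 153.94 mm², y = 12.5 mm, Ī = 1885.7 mm⁴.
Hole 2 (subtracted): ⌀14, A = 153.94 mm², y = 12.5 mm, Ī = 1885.7 mm⁴.
Hole 3 (subtracted): ⌀14, A = 153.94 mm², y = 12.5 mm, Ī = 1885.7 mm⁴.
By symmetry the centroid is at mid-height, ȳ = 12.5 mm.
All pieces are centred on the horizontal axis through the centroid, so I = ΣĪ (holes subtracted) = 384 968 mm⁴.

I_xx ≈ 3.85 × 10⁵ mm⁴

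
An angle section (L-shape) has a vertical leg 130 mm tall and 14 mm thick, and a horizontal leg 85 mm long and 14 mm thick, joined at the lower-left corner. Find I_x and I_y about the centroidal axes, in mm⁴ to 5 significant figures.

Split into non-overlapping primitives; take the origin at the lower-left of the bounding box.
Vertical leg: 14 × 130, A = 1 820 mm², y = 65 mm, Ī = 2 563 167 mm⁴.
Horizontal leg (remainder): 71 × 14, A = 994 mm², y = 7 mm, Ī = 16235.33 mm⁴.
Centroid: ȳ = ΣA·y / ΣA = 44.51244 mm.
Transfer each piece to the centroidal x-axis using Ī + A·d² with d = y − 44.51244:
  vertical leg: d = 20.48756 mm → contributes +3 327 094 mm⁴
  horizontal leg (remainder): d = -37.51244 mm → contributes +1 414 975 mm⁴
Total I = 4 742 069 mm⁴.
For the y-axis: x̄ = 22.01244 mm.
Repeating about the centroidal y-axis gives I_y = 1 608 502 mm⁴.

I_x ≈ 4.7421 × 10⁶ mm⁴, I_y ≈ 1.6085 × 10⁶ mm⁴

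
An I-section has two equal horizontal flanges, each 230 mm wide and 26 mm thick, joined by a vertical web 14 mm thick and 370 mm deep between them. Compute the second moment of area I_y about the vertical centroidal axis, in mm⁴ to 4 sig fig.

I_y ≈ 5.281 × 10⁷ mm⁴

Treat the section as a set of non-overlapping primitives; coordinates are from the bounding-box lower-left.
Bottom flange: 230 × 26, A = 5 980 mm², x = 115 mm, Ī = 26 361 833 mm⁴.
Web: 14 × 370, A = 5 180 mm², x = 115 mm, Ī = 84606.7 mm⁴.
Top flange: 230 × 26, A = 5 980 mm², x = 115 mm, Ī = 26 361 833 mm⁴.
By symmetry the centroid is at mid-width, x̄ = 115 mm.
All pieces are centred on the vertical centroidal axis, so I = ΣĪ = 52 808 273 mm⁴.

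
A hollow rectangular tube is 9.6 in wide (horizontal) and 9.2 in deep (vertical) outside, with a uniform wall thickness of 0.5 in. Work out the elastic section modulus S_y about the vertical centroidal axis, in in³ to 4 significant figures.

Break the section into simple shapes (no overlaps), measuring from the bottom-left corner of the bounding box.
Outer rectangle: 9.6 × 9.2, A = 88.32 in², x = 4.8 in, Ī = 678.298 in⁴.
Inner void (subtracted): 8.6 × 8.2, A = 70.52 in², x = 4.8 in, Ī = 434.638 in⁴.
By symmetry the centroid is at mid-width, x̄ = 4.8 in.
All pieces are centred on the vertical centroidal axis, so I = ΣĪ (holes subtracted) = 243.659 in⁴.
Extreme fibre distance c = 4.8 in; S = I/c = 50.7624 in³.

S_y ≈ 50.76 in³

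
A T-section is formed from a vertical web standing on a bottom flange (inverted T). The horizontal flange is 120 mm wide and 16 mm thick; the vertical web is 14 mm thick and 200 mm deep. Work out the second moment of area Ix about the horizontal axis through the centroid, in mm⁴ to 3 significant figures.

Split into non-overlapping primitives; take the origin at the lower-left of the bounding box.
Flange: 120 × 16, A = 1 920 mm², y = 8 mm, Ī = 40 960 mm⁴.
Web: 14 × 200, A = 2 800 mm², y = 116 mm, Ī = 9 333 333 mm⁴.
Centroid: ȳ = ΣA·y / ΣA = 72.068 mm.
Transfer each piece to the horizontal axis through the centroid using Ī + A·d² with d = y − 72.068:
  flange: d = -64.068 mm → contributes +7 921 951 mm⁴
  web: d = 43.932 mm → contributes +14 737 441 mm⁴
Total I = 22 659 392 mm⁴.

Ix ≈ 2.27 × 10⁷ mm⁴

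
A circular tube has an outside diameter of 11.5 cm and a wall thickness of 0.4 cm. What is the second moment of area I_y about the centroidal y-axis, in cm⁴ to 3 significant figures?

Treat the section as a set of non-overlapping primitives; coordinates are from the bounding-box lower-left.
Outer circle: ⌀11.5, A = 103.87 cm², x = 5.75 cm, Ī = 858.54 cm⁴.
Bore (subtracted): ⌀10.7, A = 89.92 cm², x = 5.75 cm, Ī = 643.44 cm⁴.
By symmetry the centroid is at mid-width, x̄ = 5.75 cm.
All pieces are centred on the centroidal y-axis, so I = ΣĪ (holes subtracted) = 215.11 cm⁴.

I_y ≈ 215 cm⁴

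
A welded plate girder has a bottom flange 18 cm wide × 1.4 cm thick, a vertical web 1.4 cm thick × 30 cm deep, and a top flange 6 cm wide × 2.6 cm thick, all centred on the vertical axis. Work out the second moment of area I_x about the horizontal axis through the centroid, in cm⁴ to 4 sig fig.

I_x ≈ 1.328 × 10⁴ cm⁴

Decompose the section into non-overlapping parts with the origin at the bottom-left of its bounding rectangle.
Bottom plate: 18 × 1.4, A = 25.2 cm², y = 0.7 cm, Ī = 4.116 cm⁴.
Web plate: 1.4 × 30, A = 42 cm², y = 16.4 cm, Ī = 3 150 cm⁴.
Top plate: 6 × 2.6, A = 15.6 cm², y = 32.7 cm, Ī = 8.788 cm⁴.
Centroid: ȳ = ΣA·y / ΣA = 14.6928 cm.
Transfer each piece to the horizontal axis through the centroid using Ī + A·d² with d = y − 14.6928:
  bottom plate: d = -13.9928 cm → contributes +4938.2 cm⁴
  web plate: d = 1.70725 cm → contributes +3272.42 cm⁴
  top plate: d = 18.0072 cm → contributes +5067.26 cm⁴
Total I = 13277.9 cm⁴.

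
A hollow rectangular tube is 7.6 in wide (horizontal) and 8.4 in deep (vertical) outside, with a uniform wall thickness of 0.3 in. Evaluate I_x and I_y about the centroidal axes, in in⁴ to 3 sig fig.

I_x ≈ 98.6 in⁴, I_y ≈ 84.3 in⁴

Decompose the section into non-overlapping parts with the origin at the bottom-left of its bounding rectangle.
Outer rectangle: 7.6 × 8.4, A = 63.84 in², y = 4.2 in, Ī = 375.38 in⁴.
Inner void (subtracted): 7 × 7.8, A = 54.6 in², y = 4.2 in, Ī = 276.82 in⁴.
By symmetry the centroid is at mid-height, ȳ = 4.2 in.
All pieces are centred on the centroidal x-axis, so I = ΣĪ (holes subtracted) = 98.557 in⁴.
Repeating about the centroidal y-axis gives I_y = 84.333 in⁴.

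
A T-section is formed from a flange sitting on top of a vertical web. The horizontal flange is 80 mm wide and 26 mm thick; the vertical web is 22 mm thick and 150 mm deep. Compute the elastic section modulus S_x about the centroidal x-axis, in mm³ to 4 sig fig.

S_x ≈ 1.485 × 10⁵ mm³

Break the section into simple shapes (no overlaps), measuring from the bottom-left corner of the bounding box.
Flange: 80 × 26, A = 2 080 mm², y = 163 mm, Ī = 117 173 mm⁴.
Web: 22 × 150, A = 3 300 mm², y = 75 mm, Ī = 6 187 500 mm⁴.
Centroid: ȳ = ΣA·y / ΣA = 109.022 mm.
Transfer each piece to the centroidal x-axis using Ī + A·d² with d = y − 109.022:
  flange: d = 53.9777 mm → contributes +6 177 444 mm⁴
  web: d = -34.0223 mm → contributes +10 007 307 mm⁴
Total I = 16 184 751 mm⁴.
Extreme fibre distance c = 109.022 mm; S = I/c = 148 454 mm³.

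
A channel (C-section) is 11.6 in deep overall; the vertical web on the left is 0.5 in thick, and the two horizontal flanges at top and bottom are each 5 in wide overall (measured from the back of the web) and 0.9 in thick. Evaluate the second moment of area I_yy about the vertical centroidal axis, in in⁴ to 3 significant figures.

Decompose the section into non-overlapping parts with the origin at the bottom-left of its bounding rectangle.
Web: 0.5 × 11.6, A = 5.8 in², x = 0.25 in, Ī = 0.12083 in⁴.
Top flange (beyond web): 4.5 × 0.9, A = 4.05 in², x = 2.75 in, Ī = 6.8344 in⁴.
Bottom flange (beyond web): 4.5 × 0.9, A = 4.05 in², x = 2.75 in, Ī = 6.8344 in⁴.
Centroid: x̄ = ΣA·x / ΣA = 1.7068 in.
Transfer each piece to the vertical centroidal axis using Ī + A·d² with d = x − 1.7068:
  web: d = -1.4568 in → contributes +12.431 in⁴
  top flange (beyond web): d = 1.0432 in → contributes +11.242 in⁴
  bottom flange (beyond web): d = 1.0432 in → contributes +11.242 in⁴
Total I = 34.914 in⁴.

I_yy ≈ 34.9 in⁴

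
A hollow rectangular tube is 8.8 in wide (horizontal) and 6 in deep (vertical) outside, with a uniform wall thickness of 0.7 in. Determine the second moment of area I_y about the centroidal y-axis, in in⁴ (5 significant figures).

I_y ≈ 185.40 in⁴

Decompose the section into non-overlapping parts with the origin at the bottom-left of its bounding rectangle.
Outer rectangle: 8.8 × 6, A = 52.8 in², x = 4.4 in, Ī = 340.736 in⁴.
Inner void (subtracted): 7.4 × 4.6, A = 34.04 in², x = 4.4 in, Ī = 155.3359 in⁴.
By symmetry the centroid is at mid-width, x̄ = 4.4 in.
All pieces are centred on the centroidal y-axis, so I = ΣĪ (holes subtracted) = 185.4001 in⁴.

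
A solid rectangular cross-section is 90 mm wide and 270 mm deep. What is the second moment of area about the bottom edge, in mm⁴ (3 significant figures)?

I_base ≈ 5.90 × 10⁸ mm⁴

The section: 90 × 270, A = 24 300 mm², y = 135 mm, Ī = 147 622 500 mm⁴.
Transfer it to the bottom edge using Ī + A·d² with d = y − 0:
  the section: d = 135 mm → contributes +590 490 000 mm⁴
Total I = 590 490 000 mm⁴.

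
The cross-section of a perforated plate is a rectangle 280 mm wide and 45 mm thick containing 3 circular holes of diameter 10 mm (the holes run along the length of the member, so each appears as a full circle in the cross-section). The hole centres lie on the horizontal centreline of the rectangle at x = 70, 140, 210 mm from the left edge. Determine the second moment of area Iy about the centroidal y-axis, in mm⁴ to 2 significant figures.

Iy ≈ 8.2 × 10⁷ mm⁴

Split into non-overlapping primitives; take the origin at the lower-left of the bounding box.
Plate: 280 × 45, A = 12 600 mm², x = 140 mm, Ī = 82 320 000 mm⁴.
Hole 1 (subtracted): ⌀10, A = 78.54 mm², x = 70 mm, Ī = 490.9 mm⁴.
Hole 2 (subtracted): ⌀10, A = 78.54 mm², x = 140 mm, Ī = 490.9 mm⁴.
Hole 3 (subtracted): ⌀10, A = 78.54 mm², x = 210 mm, Ī = 490.9 mm⁴.
By symmetry the centroid is at mid-width, x̄ = 140 mm.
Transfer each piece to the centroidal y-axis using Ī + A·d² with d = x − 140:
  plate: d = 0 mm → contributes +82 320 000 mm⁴
  hole 1: d = -70 mm → contributes −385 336 mm⁴
  hole 2: d = 0 mm → contributes −490.9 mm⁴
  hole 3: d = 70 mm → contributes −385 336 mm⁴
Total I = 81 548 837 mm⁴.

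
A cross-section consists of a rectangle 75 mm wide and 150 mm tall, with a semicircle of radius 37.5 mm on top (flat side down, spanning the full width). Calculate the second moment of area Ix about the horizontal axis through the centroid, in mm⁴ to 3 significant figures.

Decompose the section into non-overlapping parts with the origin at the bottom-left of its bounding rectangle.
Rectangular body: 75 × 150, A = 11 250 mm², y = 75 mm, Ī = 21 093 750 mm⁴.
Semicircular cap: semicircle r = 37.5, A = 2208.9 mm², y = 165.92 mm, Ī = 217 049 mm⁴.
Centroid: ȳ = ΣA·y / ΣA = 89.921 mm.
Transfer each piece to the horizontal axis through the centroid using Ī + A·d² with d = y − 89.921:
  rectangular body: d = -14.921 mm → contributes +23 598 544 mm⁴
  semicircular cap: d = 75.994 mm → contributes +12 973 857 mm⁴
Total I = 36 572 401 mm⁴.

Ix ≈ 3.66 × 10⁷ mm⁴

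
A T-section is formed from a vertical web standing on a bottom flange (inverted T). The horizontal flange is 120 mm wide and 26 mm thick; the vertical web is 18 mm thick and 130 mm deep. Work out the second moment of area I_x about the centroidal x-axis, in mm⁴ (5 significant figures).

I_x ≈ 1.1606 × 10⁷ mm⁴

Split into non-overlapping primitives; take the origin at the lower-left of the bounding box.
Flange: 120 × 26, A = 3 120 mm², y = 13 mm, Ī = 175 760 mm⁴.
Web: 18 × 130, A = 2 340 mm², y = 91 mm, Ī = 3 295 500 mm⁴.
Centroid: ȳ = ΣA·y / ΣA = 46.42857 mm.
Transfer each piece to the centroidal x-axis using Ī + A·d² with d = y − 46.42857:
  flange: d = -33.42857 mm → contributes +3 662 264 mm⁴
  web: d = 44.57143 mm → contributes +7 944 173 mm⁴
Total I = 11 606 437 mm⁴.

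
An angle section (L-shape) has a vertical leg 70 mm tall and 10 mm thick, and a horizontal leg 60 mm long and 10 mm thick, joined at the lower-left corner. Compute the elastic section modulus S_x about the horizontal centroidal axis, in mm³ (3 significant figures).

S_x ≈ 1.16 × 10⁴ mm³

Decompose the section into non-overlapping parts with the origin at the bottom-left of its bounding rectangle.
Vertical leg: 10 × 70, A = 700 mm², y = 35 mm, Ī = 285 833 mm⁴.
Horizontal leg (remainder): 50 × 10, A = 500 mm², y = 5 mm, Ī = 4166.7 mm⁴.
Centroid: ȳ = ΣA·y / ΣA = 22.5 mm.
Transfer each piece to the horizontal centroidal axis using Ī + A·d² with d = y − 22.5:
  vertical leg: d = 12.5 mm → contributes +395 208 mm⁴
  horizontal leg (remainder): d = -17.5 mm → contributes +157 292 mm⁴
Total I = 552 500 mm⁴.
Extreme fibre distance c = 47.5 mm; S = I/c = 11 632 mm³.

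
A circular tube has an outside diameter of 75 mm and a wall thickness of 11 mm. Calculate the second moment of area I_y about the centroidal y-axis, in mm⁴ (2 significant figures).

Break the section into simple shapes (no overlaps), measuring from the bottom-left corner of the bounding box.
Outer circle: ⌀75, A = 4 418 mm², x = 37.5 mm, Ī = 1 553 156 mm⁴.
Bore (subtracted): ⌀53, A = 2 206 mm², x = 37.5 mm, Ī = 387 323 mm⁴.
By symmetry the centroid is at mid-width, x̄ = 37.5 mm.
All pieces are centred on the centroidal y-axis, so I = ΣĪ (holes subtracted) = 1 165 832 mm⁴.

I_y ≈ 1.2 × 10⁶ mm⁴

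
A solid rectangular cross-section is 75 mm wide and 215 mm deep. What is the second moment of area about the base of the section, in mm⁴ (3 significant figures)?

I_base ≈ 2.48 × 10⁸ mm⁴

The section: 75 × 215, A = 16 125 mm², y = 107.5 mm, Ī = 62 114 844 mm⁴.
Transfer it to the base of the section using Ī + A·d² with d = y − 0:
  the section: d = 107.5 mm → contributes +248 459 375 mm⁴
Total I = 248 459 375 mm⁴.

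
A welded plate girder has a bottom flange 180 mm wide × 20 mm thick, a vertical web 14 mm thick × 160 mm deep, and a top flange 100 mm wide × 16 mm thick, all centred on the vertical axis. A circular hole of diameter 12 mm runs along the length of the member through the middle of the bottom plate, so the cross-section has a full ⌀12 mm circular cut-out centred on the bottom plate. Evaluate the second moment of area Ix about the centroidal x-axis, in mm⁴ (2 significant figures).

Ix ≈ 4.1 × 10⁷ mm⁴

Treat the section as a set of non-overlapping primitives; coordinates are from the bounding-box lower-left.
Bottom plate: 180 × 20, A = 3 600 mm², y = 10 mm, Ī = 120 000 mm⁴.
Web plate: 14 × 160, A = 2 240 mm², y = 100 mm, Ī = 4 778 667 mm⁴.
Top plate: 100 × 16, A = 1 600 mm², y = 188 mm, Ī = 34 133 mm⁴.
Hole (subtracted): ⌀12, A = 113.1 mm², y = 10 mm, Ī = 1 018 mm⁴.
Centroid: ȳ = ΣA·y / ΣA = 76.39 mm.
Transfer each piece to the centroidal x-axis using Ī + A·d² with d = y − 76.39:
  bottom plate: d = -66.39 mm → contributes +15 985 318 mm⁴
  web plate: d = 23.61 mm → contributes +6 027 792 mm⁴
  top plate: d = 111.6 mm → contributes +19 966 613 mm⁴
  hole: d = -66.39 mm → contributes −499 442 mm⁴
Total I = 41 480 281 mm⁴.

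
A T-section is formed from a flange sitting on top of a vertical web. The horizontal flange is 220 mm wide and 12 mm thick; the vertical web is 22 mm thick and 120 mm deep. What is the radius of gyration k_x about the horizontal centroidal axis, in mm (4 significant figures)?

k_x ≈ 41.17 mm

Split into non-overlapping primitives; take the origin at the lower-left of the bounding box.
Flange: 220 × 12, A = 2 640 mm², y = 126 mm, Ī = 31 680 mm⁴.
Web: 22 × 120, A = 2 640 mm², y = 60 mm, Ī = 3 168 000 mm⁴.
Centroid: ȳ = ΣA·y / ΣA = 93 mm.
Transfer each piece to the horizontal centroidal axis using Ī + A·d² with d = y − 93:
  flange: d = 33 mm → contributes +2 906 640 mm⁴
  web: d = -33 mm → contributes +6 042 960 mm⁴
Total I = 8 949 600 mm⁴.
Radius of gyration: k = √(I/A) = √(8 949 600 / 5 280) = 41.1704 mm.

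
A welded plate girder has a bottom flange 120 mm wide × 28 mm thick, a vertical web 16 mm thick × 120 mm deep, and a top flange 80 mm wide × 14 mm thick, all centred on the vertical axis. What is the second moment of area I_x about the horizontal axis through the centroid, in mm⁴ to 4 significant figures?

Treat the section as a set of non-overlapping primitives; coordinates are from the bounding-box lower-left.
Bottom plate: 120 × 28, A = 3 360 mm², y = 14 mm, Ī = 219 520 mm⁴.
Web plate: 16 × 120, A = 1 920 mm², y = 88 mm, Ī = 2 304 000 mm⁴.
Top plate: 80 × 14, A = 1 120 mm², y = 155 mm, Ī = 18293.3 mm⁴.
Centroid: ȳ = ΣA·y / ΣA = 60.875 mm.
Transfer each piece to the horizontal axis through the centroid using Ī + A·d² with d = y − 60.875:
  bottom plate: d = -46.875 mm → contributes +7 602 333 mm⁴
  web plate: d = 27.125 mm → contributes +3 716 670 mm⁴
  top plate: d = 94.125 mm → contributes +9 940 951 mm⁴
Total I = 21 259 953 mm⁴.

I_x ≈ 2.126 × 10⁷ mm⁴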